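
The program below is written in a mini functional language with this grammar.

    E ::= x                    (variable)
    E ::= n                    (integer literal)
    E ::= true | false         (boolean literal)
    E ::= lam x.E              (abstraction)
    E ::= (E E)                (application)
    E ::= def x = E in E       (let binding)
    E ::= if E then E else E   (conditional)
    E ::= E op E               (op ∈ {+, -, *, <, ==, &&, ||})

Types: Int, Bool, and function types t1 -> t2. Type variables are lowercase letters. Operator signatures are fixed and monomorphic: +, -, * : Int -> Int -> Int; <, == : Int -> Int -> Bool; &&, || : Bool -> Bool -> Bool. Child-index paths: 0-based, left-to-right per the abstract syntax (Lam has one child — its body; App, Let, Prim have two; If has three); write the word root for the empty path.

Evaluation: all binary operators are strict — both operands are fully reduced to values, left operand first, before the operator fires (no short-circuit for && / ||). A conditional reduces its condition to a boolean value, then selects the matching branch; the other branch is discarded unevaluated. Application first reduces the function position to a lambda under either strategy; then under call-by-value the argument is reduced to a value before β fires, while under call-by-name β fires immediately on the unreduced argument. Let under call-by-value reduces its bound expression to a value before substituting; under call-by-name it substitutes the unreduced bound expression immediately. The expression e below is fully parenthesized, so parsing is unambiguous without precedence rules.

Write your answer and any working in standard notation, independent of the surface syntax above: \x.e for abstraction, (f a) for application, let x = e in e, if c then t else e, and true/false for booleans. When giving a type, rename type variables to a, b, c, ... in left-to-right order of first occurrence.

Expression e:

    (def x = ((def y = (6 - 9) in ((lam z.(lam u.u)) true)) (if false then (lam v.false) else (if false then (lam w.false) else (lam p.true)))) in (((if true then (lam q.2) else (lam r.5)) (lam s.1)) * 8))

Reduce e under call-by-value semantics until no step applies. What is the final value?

Answer: 16

Trace:
step 0: (let x = ((let y = (6 - 9) in ((\z.(\u.u)) true)) (if false then (\v.false) else (if false then (\w.false) else (\p.true)))) in (((if true then (\q.2) else (\r.5)) (\s.1)) * 8))
step 1: [delta@0.0.0] (let x = ((let y = -3 in ((\z.(\u.u)) true)) (if false then (\v.false) else (if false then (\w.false) else (\p.true)))) in (((if true then (\q.2) else (\r.5)) (\s.1)) * 8))
step 2: [let@0.0] (let x = (((\z.(\u.u)) true) (if false then (\v.false) else (if false then (\w.false) else (\p.true)))) in (((if true then (\q.2) else (\r.5)) (\s.1)) * 8))
step 3: [beta@0.0] (let x = ((\u.u) (if false then (\v.false) else (if false then (\w.false) else (\p.true)))) in (((if true then (\q.2) else (\r.5)) (\s.1)) * 8))
step 4: [if@0.1] (let x = ((\u.u) (if false then (\w.false) else (\p.true))) in (((if true then (\q.2) else (\r.5)) (\s.1)) * 8))
step 5: [if@0.1] (let x = ((\u.u) (\p.true)) in (((if true then (\q.2) else (\r.5)) (\s.1)) * 8))
step 6: [beta@0] (let x = (\p.true) in (((if true then (\q.2) else (\r.5)) (\s.1)) * 8))
step 7: [let@root] (((if true then (\q.2) else (\r.5)) (\s.1)) * 8)
step 8: [if@0.0] (((\q.2) (\s.1)) * 8)
step 9: [beta@0] (2 * 8)
step 10: [delta@root] 16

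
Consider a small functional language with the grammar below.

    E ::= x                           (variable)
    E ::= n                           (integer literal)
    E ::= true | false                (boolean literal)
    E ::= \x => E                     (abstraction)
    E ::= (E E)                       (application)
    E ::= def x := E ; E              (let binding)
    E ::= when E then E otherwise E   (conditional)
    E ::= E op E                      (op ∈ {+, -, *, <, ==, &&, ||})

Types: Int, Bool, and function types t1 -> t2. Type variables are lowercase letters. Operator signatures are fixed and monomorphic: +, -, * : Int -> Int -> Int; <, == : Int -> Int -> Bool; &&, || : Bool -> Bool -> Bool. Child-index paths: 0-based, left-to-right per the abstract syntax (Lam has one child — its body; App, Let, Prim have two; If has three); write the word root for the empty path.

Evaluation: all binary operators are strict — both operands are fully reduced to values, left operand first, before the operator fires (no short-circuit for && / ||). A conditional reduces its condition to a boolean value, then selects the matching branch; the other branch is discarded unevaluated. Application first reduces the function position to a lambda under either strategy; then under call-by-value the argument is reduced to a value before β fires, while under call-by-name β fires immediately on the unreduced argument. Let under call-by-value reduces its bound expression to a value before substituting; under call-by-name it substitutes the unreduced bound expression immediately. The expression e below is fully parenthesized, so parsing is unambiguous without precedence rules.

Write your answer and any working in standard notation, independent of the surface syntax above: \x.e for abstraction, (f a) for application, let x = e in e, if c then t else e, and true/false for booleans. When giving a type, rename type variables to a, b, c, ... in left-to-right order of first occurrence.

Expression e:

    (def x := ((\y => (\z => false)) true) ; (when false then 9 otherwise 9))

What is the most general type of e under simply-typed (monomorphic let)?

Answer: Int

Trace:
\z._ : b -> Bool
\y._ : a -> b -> Bool
  unify a -> b -> Bool ~ Bool -> c
  unify a ~ Bool
  unify b -> Bool ~ c
_ _ : b -> Bool
let x : b -> Bool
  unify Bool ~ Bool
  unify Int ~ Int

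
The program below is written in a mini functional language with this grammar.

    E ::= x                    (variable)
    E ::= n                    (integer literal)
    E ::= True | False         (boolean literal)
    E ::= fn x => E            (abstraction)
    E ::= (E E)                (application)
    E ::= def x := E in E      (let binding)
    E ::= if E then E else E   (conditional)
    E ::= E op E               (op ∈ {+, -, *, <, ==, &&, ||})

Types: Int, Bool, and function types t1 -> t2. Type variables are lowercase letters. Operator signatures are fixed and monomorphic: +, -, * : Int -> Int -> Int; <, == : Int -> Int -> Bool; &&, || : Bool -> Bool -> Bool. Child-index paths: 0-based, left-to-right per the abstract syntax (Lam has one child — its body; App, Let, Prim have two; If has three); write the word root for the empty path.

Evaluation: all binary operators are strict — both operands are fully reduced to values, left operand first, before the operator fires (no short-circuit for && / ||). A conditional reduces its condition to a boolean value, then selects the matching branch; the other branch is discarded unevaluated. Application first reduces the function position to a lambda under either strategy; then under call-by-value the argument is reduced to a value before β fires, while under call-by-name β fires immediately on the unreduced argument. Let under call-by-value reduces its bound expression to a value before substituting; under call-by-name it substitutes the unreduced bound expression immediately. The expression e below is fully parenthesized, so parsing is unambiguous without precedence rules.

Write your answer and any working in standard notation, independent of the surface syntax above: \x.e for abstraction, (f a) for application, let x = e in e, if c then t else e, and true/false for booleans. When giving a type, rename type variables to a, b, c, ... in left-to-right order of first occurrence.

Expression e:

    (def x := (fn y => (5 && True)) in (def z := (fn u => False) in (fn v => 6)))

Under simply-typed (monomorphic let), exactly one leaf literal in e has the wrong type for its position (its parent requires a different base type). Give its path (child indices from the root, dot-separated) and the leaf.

Answer: 0.0.0 : 5

Derivation:
  unify Int ~ Bool
  FAIL: mismatch Int ~ Bool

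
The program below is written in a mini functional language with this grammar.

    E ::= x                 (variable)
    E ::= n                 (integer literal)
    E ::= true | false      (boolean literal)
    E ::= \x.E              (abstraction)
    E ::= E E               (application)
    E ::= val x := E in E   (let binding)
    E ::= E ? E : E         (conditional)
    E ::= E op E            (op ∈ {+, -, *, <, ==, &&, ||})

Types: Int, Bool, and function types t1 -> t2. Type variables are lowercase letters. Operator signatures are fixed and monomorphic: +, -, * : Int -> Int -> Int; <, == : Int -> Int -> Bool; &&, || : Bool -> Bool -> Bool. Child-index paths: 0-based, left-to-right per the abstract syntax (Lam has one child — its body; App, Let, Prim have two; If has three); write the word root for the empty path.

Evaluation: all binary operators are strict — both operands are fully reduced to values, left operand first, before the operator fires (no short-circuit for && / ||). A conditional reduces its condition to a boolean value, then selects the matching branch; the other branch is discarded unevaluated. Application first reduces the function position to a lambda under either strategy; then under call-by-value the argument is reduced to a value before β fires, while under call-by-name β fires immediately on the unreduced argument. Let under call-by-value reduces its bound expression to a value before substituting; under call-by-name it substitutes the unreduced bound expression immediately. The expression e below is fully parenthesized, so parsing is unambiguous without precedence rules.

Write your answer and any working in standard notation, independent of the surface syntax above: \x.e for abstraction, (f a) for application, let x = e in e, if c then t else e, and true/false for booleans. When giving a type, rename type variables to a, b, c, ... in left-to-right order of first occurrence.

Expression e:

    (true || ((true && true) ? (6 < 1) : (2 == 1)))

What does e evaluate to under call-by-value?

Derivation:
step 0: (true || (if (true && true) then (6 < 1) else (2 == 1)))
step 1: [delta@1.0] (true || (if true then (6 < 1) else (2 == 1)))
step 2: [if@1] (true || (6 < 1))
step 3: [delta@1] (true || false)
step 4: [delta@root] true

Answer: true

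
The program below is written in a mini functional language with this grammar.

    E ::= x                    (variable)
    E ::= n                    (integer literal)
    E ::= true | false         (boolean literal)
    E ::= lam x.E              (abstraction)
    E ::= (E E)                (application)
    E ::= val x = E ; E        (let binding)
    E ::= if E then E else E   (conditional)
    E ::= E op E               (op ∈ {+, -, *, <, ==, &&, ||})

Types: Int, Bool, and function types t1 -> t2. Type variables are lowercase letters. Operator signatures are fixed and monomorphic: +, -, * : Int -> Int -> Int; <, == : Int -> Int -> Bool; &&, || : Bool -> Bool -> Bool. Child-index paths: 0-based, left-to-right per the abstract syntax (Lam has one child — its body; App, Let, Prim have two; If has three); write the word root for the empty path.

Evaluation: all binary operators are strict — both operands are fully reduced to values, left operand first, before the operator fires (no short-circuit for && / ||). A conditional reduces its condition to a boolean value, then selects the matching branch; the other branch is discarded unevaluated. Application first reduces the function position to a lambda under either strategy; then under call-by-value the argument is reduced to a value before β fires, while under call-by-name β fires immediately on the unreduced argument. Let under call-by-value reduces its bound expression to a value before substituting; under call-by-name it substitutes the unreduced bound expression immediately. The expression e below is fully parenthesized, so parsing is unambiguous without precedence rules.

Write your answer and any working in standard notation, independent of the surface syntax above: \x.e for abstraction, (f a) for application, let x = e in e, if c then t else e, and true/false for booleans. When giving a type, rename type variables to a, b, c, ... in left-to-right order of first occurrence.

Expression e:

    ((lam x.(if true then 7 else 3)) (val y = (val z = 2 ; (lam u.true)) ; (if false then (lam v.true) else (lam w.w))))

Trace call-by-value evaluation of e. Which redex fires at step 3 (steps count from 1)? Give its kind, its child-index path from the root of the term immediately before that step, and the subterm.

Answer: if at 1 : (if false then (\v.true) else (\w.w))

Working:
step 0: ((\x.(if true then 7 else 3)) (let y = (let z = 2 in (\u.true)) in (if false then (\v.true) else (\w.w))))
step 1: [let@1.0] ((\x.(if true then 7 else 3)) (let y = (\u.true) in (if false then (\v.true) else (\w.w))))
step 2: [let@1] ((\x.(if true then 7 else 3)) (if false then (\v.true) else (\w.w)))
step 3: [if@1] ((\x.(if true then 7 else 3)) (\w.w))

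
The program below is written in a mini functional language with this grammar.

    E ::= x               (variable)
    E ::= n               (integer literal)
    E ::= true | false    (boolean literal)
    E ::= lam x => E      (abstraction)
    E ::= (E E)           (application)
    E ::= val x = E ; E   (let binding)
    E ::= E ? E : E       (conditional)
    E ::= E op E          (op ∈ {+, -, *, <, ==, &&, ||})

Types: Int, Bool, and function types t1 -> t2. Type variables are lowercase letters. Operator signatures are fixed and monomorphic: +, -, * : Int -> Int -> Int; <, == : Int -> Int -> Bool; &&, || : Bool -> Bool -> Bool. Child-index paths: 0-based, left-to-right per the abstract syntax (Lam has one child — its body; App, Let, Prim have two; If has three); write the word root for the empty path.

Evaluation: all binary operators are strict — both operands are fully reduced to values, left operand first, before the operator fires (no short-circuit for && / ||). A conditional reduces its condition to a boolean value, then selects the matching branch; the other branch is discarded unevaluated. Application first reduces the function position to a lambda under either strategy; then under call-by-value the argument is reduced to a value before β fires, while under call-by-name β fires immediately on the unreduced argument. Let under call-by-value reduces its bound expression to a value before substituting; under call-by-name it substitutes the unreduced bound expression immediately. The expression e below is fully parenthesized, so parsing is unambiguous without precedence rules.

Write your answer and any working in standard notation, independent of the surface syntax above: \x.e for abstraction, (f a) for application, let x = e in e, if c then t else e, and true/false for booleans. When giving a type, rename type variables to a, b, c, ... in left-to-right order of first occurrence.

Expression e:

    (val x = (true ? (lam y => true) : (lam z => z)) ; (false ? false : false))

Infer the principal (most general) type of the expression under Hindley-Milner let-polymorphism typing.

Answer: Bool

Trace:
  unify Bool ~ Bool
\y._ : a -> Bool
z : b
\z._ : b -> b
  unify a -> Bool ~ b -> b
  unify a ~ b
  unify Bool ~ b
let x : Bool -> Bool
  unify Bool ~ Bool
  unify Bool ~ Bool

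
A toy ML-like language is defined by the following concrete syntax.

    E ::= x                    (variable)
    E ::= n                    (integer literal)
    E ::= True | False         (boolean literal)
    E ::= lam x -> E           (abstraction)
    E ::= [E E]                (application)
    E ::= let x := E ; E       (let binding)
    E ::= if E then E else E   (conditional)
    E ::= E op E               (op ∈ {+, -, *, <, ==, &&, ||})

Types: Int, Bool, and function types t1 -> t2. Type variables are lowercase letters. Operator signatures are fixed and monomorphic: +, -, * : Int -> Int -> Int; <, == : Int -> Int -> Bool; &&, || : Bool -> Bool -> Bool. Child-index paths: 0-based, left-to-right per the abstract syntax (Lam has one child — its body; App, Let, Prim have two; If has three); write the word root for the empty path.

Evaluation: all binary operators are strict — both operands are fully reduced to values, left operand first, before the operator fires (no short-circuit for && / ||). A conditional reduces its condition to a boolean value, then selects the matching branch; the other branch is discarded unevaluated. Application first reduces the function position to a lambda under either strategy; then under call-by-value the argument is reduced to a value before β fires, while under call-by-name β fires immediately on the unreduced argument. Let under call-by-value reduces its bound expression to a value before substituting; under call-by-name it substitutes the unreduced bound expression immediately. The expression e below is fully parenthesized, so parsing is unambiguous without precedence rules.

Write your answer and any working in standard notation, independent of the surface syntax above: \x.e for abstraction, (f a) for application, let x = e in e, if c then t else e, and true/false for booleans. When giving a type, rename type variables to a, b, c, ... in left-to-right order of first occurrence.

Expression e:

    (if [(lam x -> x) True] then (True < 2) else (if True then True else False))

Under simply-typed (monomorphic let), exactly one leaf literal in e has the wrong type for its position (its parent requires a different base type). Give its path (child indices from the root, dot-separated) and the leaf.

Answer: 1.0 : true

Trace:
x : a
\x._ : a -> a
  unify a -> a ~ Bool -> b
  unify a ~ Bool
  unify Bool ~ b
_ _ : Bool
  unify Bool ~ Bool
  unify Bool ~ Int
  FAIL: mismatch Bool ~ Int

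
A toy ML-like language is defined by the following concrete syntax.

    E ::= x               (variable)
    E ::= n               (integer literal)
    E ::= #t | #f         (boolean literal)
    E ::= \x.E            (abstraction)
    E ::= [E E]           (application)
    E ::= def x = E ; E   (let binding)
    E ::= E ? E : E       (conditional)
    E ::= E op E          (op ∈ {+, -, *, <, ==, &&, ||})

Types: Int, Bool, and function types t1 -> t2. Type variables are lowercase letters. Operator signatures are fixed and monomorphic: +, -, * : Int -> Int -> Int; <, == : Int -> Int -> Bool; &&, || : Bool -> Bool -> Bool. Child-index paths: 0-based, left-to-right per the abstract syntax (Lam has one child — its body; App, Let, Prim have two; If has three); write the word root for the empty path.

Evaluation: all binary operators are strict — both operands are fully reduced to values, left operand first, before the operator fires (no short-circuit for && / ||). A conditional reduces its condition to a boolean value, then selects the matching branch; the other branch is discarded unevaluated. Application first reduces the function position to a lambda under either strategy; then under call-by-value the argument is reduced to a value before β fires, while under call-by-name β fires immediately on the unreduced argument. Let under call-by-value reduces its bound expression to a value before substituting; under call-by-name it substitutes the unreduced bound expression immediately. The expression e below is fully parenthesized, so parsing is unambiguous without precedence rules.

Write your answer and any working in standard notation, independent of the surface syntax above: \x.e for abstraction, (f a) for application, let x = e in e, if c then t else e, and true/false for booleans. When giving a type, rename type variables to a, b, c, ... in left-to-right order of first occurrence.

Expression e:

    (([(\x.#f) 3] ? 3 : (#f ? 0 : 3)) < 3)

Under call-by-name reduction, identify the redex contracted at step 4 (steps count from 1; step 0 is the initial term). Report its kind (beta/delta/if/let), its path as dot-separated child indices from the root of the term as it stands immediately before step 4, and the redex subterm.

Trace:
step 0: ((if ((\x.false) 3) then 3 else (if false then 0 else 3)) < 3)
step 1: [beta@0.0] ((if false then 3 else (if false then 0 else 3)) < 3)
step 2: [if@0] ((if false then 0 else 3) < 3)
step 3: [if@0] (3 < 3)
step 4: [delta@root] false

Answer: delta at root : (3 < 3)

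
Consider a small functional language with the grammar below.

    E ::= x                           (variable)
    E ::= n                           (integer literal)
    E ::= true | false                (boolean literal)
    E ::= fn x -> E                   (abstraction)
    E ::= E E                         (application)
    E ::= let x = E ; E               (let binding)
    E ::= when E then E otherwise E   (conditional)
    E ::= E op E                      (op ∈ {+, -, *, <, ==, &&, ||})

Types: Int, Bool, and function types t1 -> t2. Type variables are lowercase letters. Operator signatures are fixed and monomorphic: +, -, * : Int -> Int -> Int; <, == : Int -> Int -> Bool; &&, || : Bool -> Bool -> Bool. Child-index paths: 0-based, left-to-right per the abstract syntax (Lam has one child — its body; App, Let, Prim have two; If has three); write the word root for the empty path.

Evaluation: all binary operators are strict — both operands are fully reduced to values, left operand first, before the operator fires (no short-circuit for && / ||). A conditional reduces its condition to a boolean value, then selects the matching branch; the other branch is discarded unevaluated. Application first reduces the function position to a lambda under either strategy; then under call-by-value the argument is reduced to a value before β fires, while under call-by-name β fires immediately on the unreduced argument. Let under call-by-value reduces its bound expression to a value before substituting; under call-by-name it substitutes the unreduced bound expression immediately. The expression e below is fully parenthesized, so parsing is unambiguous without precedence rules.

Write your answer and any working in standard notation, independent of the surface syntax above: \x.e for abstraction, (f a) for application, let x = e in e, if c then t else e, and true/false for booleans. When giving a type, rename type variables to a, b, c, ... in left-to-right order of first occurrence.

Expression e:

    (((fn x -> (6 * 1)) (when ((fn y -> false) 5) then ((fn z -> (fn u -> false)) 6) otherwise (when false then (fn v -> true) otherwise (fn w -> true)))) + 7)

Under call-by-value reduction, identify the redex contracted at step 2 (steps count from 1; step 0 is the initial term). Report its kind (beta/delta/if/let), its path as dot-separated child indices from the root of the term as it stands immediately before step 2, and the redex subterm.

Answer: if at 0.1 : (if false then ((\z.(\u.false)) 6) else (if false then (\v.true) else (\w.true)))

Trace:
step 0: (((\x.(6 * 1)) (if ((\y.false) 5) then ((\z.(\u.false)) 6) else (if false then (\v.true) else (\w.true)))) + 7)
step 1: [beta@0.1.0] (((\x.(6 * 1)) (if false then ((\z.(\u.false)) 6) else (if false then (\v.true) else (\w.true)))) + 7)
step 2: [if@0.1] (((\x.(6 * 1)) (if false then (\v.true) else (\w.true))) + 7)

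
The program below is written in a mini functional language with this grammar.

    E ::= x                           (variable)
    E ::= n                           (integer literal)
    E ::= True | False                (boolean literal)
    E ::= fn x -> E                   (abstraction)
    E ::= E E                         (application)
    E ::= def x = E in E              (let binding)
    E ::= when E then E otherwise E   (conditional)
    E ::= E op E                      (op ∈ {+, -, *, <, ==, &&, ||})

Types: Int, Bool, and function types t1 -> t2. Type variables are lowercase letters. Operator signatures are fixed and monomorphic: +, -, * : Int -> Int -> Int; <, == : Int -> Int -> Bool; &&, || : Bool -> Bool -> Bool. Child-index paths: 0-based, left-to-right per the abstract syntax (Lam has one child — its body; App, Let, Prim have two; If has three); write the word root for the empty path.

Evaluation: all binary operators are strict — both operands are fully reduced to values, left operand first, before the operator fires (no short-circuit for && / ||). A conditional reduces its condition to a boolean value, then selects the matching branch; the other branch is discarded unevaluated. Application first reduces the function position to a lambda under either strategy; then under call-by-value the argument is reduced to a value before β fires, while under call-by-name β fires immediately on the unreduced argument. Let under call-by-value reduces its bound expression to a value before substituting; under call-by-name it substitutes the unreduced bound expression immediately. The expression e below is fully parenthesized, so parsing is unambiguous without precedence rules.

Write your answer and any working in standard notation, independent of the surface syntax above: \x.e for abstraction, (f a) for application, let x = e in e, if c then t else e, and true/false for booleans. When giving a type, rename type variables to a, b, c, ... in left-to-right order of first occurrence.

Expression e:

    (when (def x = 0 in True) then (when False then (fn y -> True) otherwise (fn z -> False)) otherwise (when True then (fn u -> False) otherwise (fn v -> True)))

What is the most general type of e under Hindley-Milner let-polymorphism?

Answer: a -> Bool

Derivation:
let x : Int
  unify Bool ~ Bool
  unify Bool ~ Bool
\y._ : a -> Bool
\z._ : b -> Bool
  unify a -> Bool ~ b -> Bool
  unify a ~ b
  unify Bool ~ Bool
  unify Bool ~ Bool
\u._ : c -> Bool
\v._ : d -> Bool
  unify c -> Bool ~ d -> Bool
  unify c ~ d
  unify Bool ~ Bool
  unify b -> Bool ~ d -> Bool
  unify b ~ d
  unify Bool ~ Bool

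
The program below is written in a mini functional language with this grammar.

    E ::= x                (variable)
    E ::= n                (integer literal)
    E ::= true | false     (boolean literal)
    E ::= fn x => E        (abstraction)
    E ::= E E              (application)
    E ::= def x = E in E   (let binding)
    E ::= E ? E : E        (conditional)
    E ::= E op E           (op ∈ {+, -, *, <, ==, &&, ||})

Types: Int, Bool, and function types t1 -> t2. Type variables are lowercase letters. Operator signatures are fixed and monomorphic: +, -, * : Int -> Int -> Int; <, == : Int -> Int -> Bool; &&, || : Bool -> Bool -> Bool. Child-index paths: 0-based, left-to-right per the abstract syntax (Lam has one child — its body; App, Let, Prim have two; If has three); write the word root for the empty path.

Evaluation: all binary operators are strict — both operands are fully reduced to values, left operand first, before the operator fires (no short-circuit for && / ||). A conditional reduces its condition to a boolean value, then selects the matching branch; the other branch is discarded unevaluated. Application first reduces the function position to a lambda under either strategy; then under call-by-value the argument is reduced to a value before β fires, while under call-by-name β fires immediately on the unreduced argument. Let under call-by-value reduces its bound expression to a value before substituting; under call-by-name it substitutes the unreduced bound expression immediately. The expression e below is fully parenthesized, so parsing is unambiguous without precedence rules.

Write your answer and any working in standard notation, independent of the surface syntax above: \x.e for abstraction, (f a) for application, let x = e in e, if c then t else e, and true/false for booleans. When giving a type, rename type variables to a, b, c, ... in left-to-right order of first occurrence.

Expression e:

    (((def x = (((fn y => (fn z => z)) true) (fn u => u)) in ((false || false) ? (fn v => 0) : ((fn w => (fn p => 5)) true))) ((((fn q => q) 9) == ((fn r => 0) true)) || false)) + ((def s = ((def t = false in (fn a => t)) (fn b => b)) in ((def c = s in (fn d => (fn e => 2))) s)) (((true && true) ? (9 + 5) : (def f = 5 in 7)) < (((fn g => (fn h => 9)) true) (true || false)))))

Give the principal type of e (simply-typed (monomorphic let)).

Answer: Int

Derivation:
z : b
\z._ : b -> b
\y._ : a -> b -> b
  unify a -> b -> b ~ Bool -> c
  unify a ~ Bool
  unify b -> b ~ c
_ _ : b -> b
u : d
\u._ : d -> d
  unify b -> b ~ (d -> d) -> e
  unify b ~ d -> d
  unify d -> d ~ e
_ _ : d -> d
let x : d -> d
  unify Bool ~ Bool
  unify Bool ~ Bool
  unify Bool ~ Bool
\v._ : f -> Int
\p._ : h -> Int
\w._ : g -> h -> Int
  unify g -> h -> Int ~ Bool -> i
  unify g ~ Bool
  unify h -> Int ~ i
_ _ : h -> Int
  unify f -> Int ~ h -> Int
  unify f ~ h
  unify Int ~ Int
q : j
\q._ : j -> j
  unify j -> j ~ Int -> k
  unify j ~ Int
  unify Int ~ k
_ _ : Int
  unify Int ~ Int
\r._ : l -> Int
  unify l -> Int ~ Bool -> m
  unify l ~ Bool
  unify Int ~ m
_ _ : Int
  unify Int ~ Int
  unify Bool ~ Bool
  unify Bool ~ Bool
  unify h -> Int ~ Bool -> n
  unify h ~ Bool
  unify Int ~ n
_ _ : Int
  unify Int ~ Int
let t : Bool
t : Bool
\a._ : o -> Bool
b : p
\b._ : p -> p
  unify o -> Bool ~ (p -> p) -> q
  unify o ~ p -> p
  unify Bool ~ q
_ _ : Bool
let s : Bool
s : Bool
let c : Bool
\e._ : s -> Int
\d._ : r -> s -> Int
s : Bool
  unify r -> s -> Int ~ Bool -> t
  unify r ~ Bool
  unify s -> Int ~ t
_ _ : s -> Int
  unify Bool ~ Bool
  unify Bool ~ Bool
  unify Bool ~ Bool
  unify Int ~ Int
  unify Int ~ Int
let f : Int
  unify Int ~ Int
  unify Int ~ Int
\h._ : v -> Int
\g._ : u -> v -> Int
  unify u -> v -> Int ~ Bool -> w
  unify u ~ Bool
  unify v -> Int ~ w
_ _ : v -> Int
  unify Bool ~ Bool
  unify Bool ~ Bool
  unify v -> Int ~ Bool -> x
  unify v ~ Bool
  unify Int ~ x
_ _ : Int
  unify Int ~ Int
  unify s -> Int ~ Bool -> y
  unify s ~ Bool
  unify Int ~ y
_ _ : Int
  unify Int ~ Int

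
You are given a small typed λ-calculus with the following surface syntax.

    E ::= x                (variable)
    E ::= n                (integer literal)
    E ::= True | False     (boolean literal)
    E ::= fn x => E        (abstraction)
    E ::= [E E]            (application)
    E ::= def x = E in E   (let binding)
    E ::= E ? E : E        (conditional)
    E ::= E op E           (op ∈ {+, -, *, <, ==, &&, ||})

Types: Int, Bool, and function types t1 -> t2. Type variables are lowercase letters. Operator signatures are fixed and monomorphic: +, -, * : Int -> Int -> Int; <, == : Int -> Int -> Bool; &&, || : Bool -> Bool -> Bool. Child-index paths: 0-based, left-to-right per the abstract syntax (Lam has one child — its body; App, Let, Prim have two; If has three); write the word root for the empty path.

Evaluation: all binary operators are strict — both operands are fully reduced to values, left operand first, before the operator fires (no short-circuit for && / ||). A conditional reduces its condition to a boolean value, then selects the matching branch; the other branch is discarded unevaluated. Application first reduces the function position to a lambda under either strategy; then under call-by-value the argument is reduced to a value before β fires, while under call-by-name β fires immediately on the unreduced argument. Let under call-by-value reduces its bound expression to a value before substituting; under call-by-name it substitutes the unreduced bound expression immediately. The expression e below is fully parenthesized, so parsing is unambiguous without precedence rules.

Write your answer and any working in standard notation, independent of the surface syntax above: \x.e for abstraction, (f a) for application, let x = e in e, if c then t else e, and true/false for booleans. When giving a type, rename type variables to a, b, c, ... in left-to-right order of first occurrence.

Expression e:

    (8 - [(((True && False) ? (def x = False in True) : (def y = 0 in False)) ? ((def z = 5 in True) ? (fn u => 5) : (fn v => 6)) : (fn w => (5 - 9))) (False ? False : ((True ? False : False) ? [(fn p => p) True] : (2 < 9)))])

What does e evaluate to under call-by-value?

Working:
step 0: (8 - ((if (if (true && false) then (let x = false in true) else (let y = 0 in false)) then (if (let z = 5 in true) then (\u.5) else (\v.6)) else (\w.(5 - 9))) (if false then false else (if (if true then false else false) then ((\p.p) true) else (2 < 9)))))
step 1: [delta@1.0.0.0] (8 - ((if (if false then (let x = false in true) else (let y = 0 in false)) then (if (let z = 5 in true) then (\u.5) else (\v.6)) else (\w.(5 - 9))) (if false then false else (if (if true then false else false) then ((\p.p) true) else (2 < 9)))))
step 2: [if@1.0.0] (8 - ((if (let y = 0 in false) then (if (let z = 5 in true) then (\u.5) else (\v.6)) else (\w.(5 - 9))) (if false then false else (if (if true then false else false) then ((\p.p) true) else (2 < 9)))))
step 3: [let@1.0.0] (8 - ((if false then (if (let z = 5 in true) then (\u.5) else (\v.6)) else (\w.(5 - 9))) (if false then false else (if (if true then false else false) then ((\p.p) true) else (2 < 9)))))
step 4: [if@1.0] (8 - ((\w.(5 - 9)) (if false then false else (if (if true then false else false) then ((\p.p) true) else (2 < 9)))))
step 5: [if@1.1] (8 - ((\w.(5 - 9)) (if (if true then false else false) then ((\p.p) true) else (2 < 9))))
step 6: [if@1.1.0] (8 - ((\w.(5 - 9)) (if false then ((\p.p) true) else (2 < 9))))
step 7: [if@1.1] (8 - ((\w.(5 - 9)) (2 < 9)))
step 8: [delta@1.1] (8 - ((\w.(5 - 9)) true))
step 9: [beta@1] (8 - (5 - 9))
step 10: [delta@1] (8 - -4)
step 11: [delta@root] 12

Answer: 12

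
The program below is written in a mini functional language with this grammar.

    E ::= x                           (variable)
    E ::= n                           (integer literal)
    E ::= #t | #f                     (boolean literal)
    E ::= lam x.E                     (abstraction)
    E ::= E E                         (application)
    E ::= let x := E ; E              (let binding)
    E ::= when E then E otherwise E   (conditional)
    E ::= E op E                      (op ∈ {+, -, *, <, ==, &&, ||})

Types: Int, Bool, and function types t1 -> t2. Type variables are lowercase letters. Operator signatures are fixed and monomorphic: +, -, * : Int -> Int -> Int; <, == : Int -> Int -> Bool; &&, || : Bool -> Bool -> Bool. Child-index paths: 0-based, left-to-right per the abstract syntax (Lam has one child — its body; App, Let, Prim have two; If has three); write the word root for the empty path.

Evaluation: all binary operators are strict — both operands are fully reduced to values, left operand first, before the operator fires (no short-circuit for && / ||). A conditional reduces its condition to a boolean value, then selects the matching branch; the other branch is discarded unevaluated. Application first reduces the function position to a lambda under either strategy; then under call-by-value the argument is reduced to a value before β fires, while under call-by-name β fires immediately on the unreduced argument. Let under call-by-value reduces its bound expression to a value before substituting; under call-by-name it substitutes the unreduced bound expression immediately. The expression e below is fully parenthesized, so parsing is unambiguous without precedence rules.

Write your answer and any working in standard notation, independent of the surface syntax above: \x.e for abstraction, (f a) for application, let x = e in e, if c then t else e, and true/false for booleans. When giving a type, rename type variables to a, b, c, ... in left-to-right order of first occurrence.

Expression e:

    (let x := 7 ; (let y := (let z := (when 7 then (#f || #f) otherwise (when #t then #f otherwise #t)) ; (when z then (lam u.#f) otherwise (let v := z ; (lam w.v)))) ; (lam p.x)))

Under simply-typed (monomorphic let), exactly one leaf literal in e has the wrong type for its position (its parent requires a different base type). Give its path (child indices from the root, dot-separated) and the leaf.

Answer: 1.0.0.0 : 7

Trace:
let x : Int
  unify Int ~ Bool
  FAIL: mismatch Int ~ Bool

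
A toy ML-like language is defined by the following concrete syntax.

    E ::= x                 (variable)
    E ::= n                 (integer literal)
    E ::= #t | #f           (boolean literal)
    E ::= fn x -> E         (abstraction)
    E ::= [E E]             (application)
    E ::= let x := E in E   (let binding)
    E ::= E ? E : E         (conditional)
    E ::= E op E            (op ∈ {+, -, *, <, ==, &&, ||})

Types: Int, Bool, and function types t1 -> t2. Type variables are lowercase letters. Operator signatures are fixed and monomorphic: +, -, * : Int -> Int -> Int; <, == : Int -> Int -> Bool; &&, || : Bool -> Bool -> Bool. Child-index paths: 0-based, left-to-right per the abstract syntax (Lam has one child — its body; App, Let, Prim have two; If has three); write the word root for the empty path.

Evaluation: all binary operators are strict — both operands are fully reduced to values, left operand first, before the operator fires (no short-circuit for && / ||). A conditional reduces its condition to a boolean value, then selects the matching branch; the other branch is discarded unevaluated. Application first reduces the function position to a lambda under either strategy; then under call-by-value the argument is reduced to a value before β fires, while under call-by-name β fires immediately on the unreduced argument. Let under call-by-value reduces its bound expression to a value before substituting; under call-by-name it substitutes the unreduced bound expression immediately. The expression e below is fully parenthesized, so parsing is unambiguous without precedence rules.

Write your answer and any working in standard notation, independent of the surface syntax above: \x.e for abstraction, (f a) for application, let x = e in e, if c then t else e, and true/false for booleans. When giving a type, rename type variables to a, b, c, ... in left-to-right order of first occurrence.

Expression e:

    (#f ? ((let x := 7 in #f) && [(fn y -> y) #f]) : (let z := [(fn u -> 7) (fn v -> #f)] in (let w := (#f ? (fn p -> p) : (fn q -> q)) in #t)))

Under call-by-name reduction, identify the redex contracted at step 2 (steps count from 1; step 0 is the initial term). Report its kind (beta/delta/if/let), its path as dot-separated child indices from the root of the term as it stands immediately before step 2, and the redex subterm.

Derivation:
step 0: (if false then ((let x = 7 in false) && ((\y.y) false)) else (let z = ((\u.7) (\v.false)) in (let w = (if false then (\p.p) else (\q.q)) in true)))
step 1: [if@root] (let z = ((\u.7) (\v.false)) in (let w = (if false then (\p.p) else (\q.q)) in true))
step 2: [let@root] (let w = (if false then (\p.p) else (\q.q)) in true)

Answer: let at root : (let z = ((\u.7) (\v.false)) in (let w = (if false then (\p.p) else (\q.q)) in true))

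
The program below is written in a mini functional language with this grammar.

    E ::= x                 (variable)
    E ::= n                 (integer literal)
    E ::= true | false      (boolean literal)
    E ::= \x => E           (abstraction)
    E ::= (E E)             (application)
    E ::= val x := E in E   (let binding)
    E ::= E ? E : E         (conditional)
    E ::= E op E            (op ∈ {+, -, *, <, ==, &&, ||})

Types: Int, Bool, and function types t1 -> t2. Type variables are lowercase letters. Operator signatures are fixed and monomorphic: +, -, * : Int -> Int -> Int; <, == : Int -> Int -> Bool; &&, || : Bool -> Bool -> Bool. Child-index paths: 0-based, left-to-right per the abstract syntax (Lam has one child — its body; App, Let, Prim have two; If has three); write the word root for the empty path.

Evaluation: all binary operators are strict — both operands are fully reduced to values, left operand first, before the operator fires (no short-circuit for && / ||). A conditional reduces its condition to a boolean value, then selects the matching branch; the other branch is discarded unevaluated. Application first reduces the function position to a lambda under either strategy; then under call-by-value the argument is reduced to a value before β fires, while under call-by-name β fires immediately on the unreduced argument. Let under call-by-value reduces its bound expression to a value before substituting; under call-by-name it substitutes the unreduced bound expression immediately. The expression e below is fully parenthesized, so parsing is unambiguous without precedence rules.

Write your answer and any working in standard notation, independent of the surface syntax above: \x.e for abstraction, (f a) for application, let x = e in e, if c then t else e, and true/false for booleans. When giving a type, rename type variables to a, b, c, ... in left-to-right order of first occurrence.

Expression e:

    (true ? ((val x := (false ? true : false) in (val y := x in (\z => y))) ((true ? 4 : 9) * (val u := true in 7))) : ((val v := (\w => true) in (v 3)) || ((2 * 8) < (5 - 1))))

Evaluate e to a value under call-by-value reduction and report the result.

Answer: false

Trace:
step 0: (if true then ((let x = (if false then true else false) in (let y = x in (\z.y))) ((if true then 4 else 9) * (let u = true in 7))) else ((let v = (\w.true) in (v 3)) || ((2 * 8) < (5 - 1))))
step 1: [if@root] ((let x = (if false then true else false) in (let y = x in (\z.y))) ((if true then 4 else 9) * (let u = true in 7)))
step 2: [if@0.0] ((let x = false in (let y = x in (\z.y))) ((if true then 4 else 9) * (let u = true in 7)))
step 3: [let@0] ((let y = false in (\z.y)) ((if true then 4 else 9) * (let u = true in 7)))
step 4: [let@0] ((\z.false) ((if true then 4 else 9) * (let u = true in 7)))
step 5: [if@1.0] ((\z.false) (4 * (let u = true in 7)))
step 6: [let@1.1] ((\z.false) (4 * 7))
step 7: [delta@1] ((\z.false) 28)
step 8: [beta@root] false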